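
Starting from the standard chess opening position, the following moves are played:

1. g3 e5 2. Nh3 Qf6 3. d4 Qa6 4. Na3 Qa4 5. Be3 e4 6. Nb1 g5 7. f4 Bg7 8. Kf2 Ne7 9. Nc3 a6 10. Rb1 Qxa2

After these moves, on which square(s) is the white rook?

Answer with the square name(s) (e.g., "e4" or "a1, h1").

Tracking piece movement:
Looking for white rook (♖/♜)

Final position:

  a b c d e f g h
  ─────────────────
8│♜ ♞ ♝ · ♚ · · ♜│8
7│· ♟ ♟ ♟ ♞ ♟ ♝ ♟│7
6│♟ · · · · · · ·│6
5│· · · · · · ♟ ·│5
4│· · · ♙ ♟ ♙ · ·│4
3│· · ♘ · ♗ · ♙ ♘│3
2│♛ ♙ ♙ · ♙ ♔ · ♙│2
1│· ♖ · ♕ · ♗ · ♖│1
  ─────────────────
  a b c d e f g h


b1, h1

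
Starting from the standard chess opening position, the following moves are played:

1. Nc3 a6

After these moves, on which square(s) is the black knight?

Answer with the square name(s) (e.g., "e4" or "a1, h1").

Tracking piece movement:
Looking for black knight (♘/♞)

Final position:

  a b c d e f g h
  ─────────────────
8│♜ ♞ ♝ ♛ ♚ ♝ ♞ ♜│8
7│· ♟ ♟ ♟ ♟ ♟ ♟ ♟│7
6│♟ · · · · · · ·│6
5│· · · · · · · ·│5
4│· · · · · · · ·│4
3│· · ♘ · · · · ·│3
2│♙ ♙ ♙ ♙ ♙ ♙ ♙ ♙│2
1│♖ · ♗ ♕ ♔ ♗ ♘ ♖│1
  ─────────────────
  a b c d e f g h


b8, g8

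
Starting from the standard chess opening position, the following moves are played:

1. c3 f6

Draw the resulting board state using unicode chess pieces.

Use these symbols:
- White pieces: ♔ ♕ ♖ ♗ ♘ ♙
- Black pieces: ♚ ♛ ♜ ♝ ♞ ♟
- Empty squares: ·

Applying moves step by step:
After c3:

♜ ♞ ♝ ♛ ♚ ♝ ♞ ♜
♟ ♟ ♟ ♟ ♟ ♟ ♟ ♟
· · · · · · · ·
· · · · · · · ·
· · · · · · · ·
· · ♙ · · · · ·
♙ ♙ · ♙ ♙ ♙ ♙ ♙
♖ ♘ ♗ ♕ ♔ ♗ ♘ ♖


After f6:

♜ ♞ ♝ ♛ ♚ ♝ ♞ ♜
♟ ♟ ♟ ♟ ♟ · ♟ ♟
· · · · · ♟ · ·
· · · · · · · ·
· · · · · · · ·
· · ♙ · · · · ·
♙ ♙ · ♙ ♙ ♙ ♙ ♙
♖ ♘ ♗ ♕ ♔ ♗ ♘ ♖



  a b c d e f g h
  ─────────────────
8│♜ ♞ ♝ ♛ ♚ ♝ ♞ ♜│8
7│♟ ♟ ♟ ♟ ♟ · ♟ ♟│7
6│· · · · · ♟ · ·│6
5│· · · · · · · ·│5
4│· · · · · · · ·│4
3│· · ♙ · · · · ·│3
2│♙ ♙ · ♙ ♙ ♙ ♙ ♙│2
1│♖ ♘ ♗ ♕ ♔ ♗ ♘ ♖│1
  ─────────────────
  a b c d e f g h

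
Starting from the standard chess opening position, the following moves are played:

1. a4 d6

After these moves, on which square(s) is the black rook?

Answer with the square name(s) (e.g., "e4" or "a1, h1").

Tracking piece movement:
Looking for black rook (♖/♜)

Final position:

  a b c d e f g h
  ─────────────────
8│♜ ♞ ♝ ♛ ♚ ♝ ♞ ♜│8
7│♟ ♟ ♟ · ♟ ♟ ♟ ♟│7
6│· · · ♟ · · · ·│6
5│· · · · · · · ·│5
4│♙ · · · · · · ·│4
3│· · · · · · · ·│3
2│· ♙ ♙ ♙ ♙ ♙ ♙ ♙│2
1│♖ ♘ ♗ ♕ ♔ ♗ ♘ ♖│1
  ─────────────────
  a b c d e f g h


a8, h8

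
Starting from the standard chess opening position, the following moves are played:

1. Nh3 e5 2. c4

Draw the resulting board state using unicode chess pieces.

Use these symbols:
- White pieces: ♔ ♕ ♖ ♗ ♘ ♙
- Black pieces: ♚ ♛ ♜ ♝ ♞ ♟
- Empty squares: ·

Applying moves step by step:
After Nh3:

♜ ♞ ♝ ♛ ♚ ♝ ♞ ♜
♟ ♟ ♟ ♟ ♟ ♟ ♟ ♟
· · · · · · · ·
· · · · · · · ·
· · · · · · · ·
· · · · · · · ♘
♙ ♙ ♙ ♙ ♙ ♙ ♙ ♙
♖ ♘ ♗ ♕ ♔ ♗ · ♖


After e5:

♜ ♞ ♝ ♛ ♚ ♝ ♞ ♜
♟ ♟ ♟ ♟ · ♟ ♟ ♟
· · · · · · · ·
· · · · ♟ · · ·
· · · · · · · ·
· · · · · · · ♘
♙ ♙ ♙ ♙ ♙ ♙ ♙ ♙
♖ ♘ ♗ ♕ ♔ ♗ · ♖


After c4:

♜ ♞ ♝ ♛ ♚ ♝ ♞ ♜
♟ ♟ ♟ ♟ · ♟ ♟ ♟
· · · · · · · ·
· · · · ♟ · · ·
· · ♙ · · · · ·
· · · · · · · ♘
♙ ♙ · ♙ ♙ ♙ ♙ ♙
♖ ♘ ♗ ♕ ♔ ♗ · ♖



  a b c d e f g h
  ─────────────────
8│♜ ♞ ♝ ♛ ♚ ♝ ♞ ♜│8
7│♟ ♟ ♟ ♟ · ♟ ♟ ♟│7
6│· · · · · · · ·│6
5│· · · · ♟ · · ·│5
4│· · ♙ · · · · ·│4
3│· · · · · · · ♘│3
2│♙ ♙ · ♙ ♙ ♙ ♙ ♙│2
1│♖ ♘ ♗ ♕ ♔ ♗ · ♖│1
  ─────────────────
  a b c d e f g h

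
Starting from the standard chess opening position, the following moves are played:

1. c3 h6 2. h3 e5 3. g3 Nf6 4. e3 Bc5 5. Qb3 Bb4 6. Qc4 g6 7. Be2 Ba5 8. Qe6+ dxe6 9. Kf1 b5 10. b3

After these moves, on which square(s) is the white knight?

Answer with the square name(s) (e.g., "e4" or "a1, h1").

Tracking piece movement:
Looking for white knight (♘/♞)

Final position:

  a b c d e f g h
  ─────────────────
8│♜ ♞ ♝ ♛ ♚ · · ♜│8
7│♟ · ♟ · · ♟ · ·│7
6│· · · · ♟ ♞ ♟ ♟│6
5│♝ ♟ · · ♟ · · ·│5
4│· · · · · · · ·│4
3│· ♙ ♙ · ♙ · ♙ ♙│3
2│♙ · · ♙ ♗ ♙ · ·│2
1│♖ ♘ ♗ · · ♔ ♘ ♖│1
  ─────────────────
  a b c d e f g h


b1, g1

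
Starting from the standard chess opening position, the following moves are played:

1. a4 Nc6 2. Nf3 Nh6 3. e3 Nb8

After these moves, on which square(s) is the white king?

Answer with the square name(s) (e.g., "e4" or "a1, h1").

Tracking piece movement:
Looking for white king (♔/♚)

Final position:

  a b c d e f g h
  ─────────────────
8│♜ ♞ ♝ ♛ ♚ ♝ · ♜│8
7│♟ ♟ ♟ ♟ ♟ ♟ ♟ ♟│7
6│· · · · · · · ♞│6
5│· · · · · · · ·│5
4│♙ · · · · · · ·│4
3│· · · · ♙ ♘ · ·│3
2│· ♙ ♙ ♙ · ♙ ♙ ♙│2
1│♖ ♘ ♗ ♕ ♔ ♗ · ♖│1
  ─────────────────
  a b c d e f g h


e1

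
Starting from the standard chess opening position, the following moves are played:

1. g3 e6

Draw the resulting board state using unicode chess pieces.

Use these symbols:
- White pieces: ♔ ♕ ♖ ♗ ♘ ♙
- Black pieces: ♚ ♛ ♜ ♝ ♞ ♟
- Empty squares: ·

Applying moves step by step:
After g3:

♜ ♞ ♝ ♛ ♚ ♝ ♞ ♜
♟ ♟ ♟ ♟ ♟ ♟ ♟ ♟
· · · · · · · ·
· · · · · · · ·
· · · · · · · ·
· · · · · · ♙ ·
♙ ♙ ♙ ♙ ♙ ♙ · ♙
♖ ♘ ♗ ♕ ♔ ♗ ♘ ♖


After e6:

♜ ♞ ♝ ♛ ♚ ♝ ♞ ♜
♟ ♟ ♟ ♟ · ♟ ♟ ♟
· · · · ♟ · · ·
· · · · · · · ·
· · · · · · · ·
· · · · · · ♙ ·
♙ ♙ ♙ ♙ ♙ ♙ · ♙
♖ ♘ ♗ ♕ ♔ ♗ ♘ ♖



  a b c d e f g h
  ─────────────────
8│♜ ♞ ♝ ♛ ♚ ♝ ♞ ♜│8
7│♟ ♟ ♟ ♟ · ♟ ♟ ♟│7
6│· · · · ♟ · · ·│6
5│· · · · · · · ·│5
4│· · · · · · · ·│4
3│· · · · · · ♙ ·│3
2│♙ ♙ ♙ ♙ ♙ ♙ · ♙│2
1│♖ ♘ ♗ ♕ ♔ ♗ ♘ ♖│1
  ─────────────────
  a b c d e f g h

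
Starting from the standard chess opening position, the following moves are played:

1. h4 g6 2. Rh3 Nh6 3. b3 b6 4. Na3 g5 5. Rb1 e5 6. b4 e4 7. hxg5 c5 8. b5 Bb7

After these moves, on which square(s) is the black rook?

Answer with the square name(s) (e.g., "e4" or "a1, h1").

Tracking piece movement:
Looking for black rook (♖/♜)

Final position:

  a b c d e f g h
  ─────────────────
8│♜ ♞ · ♛ ♚ ♝ · ♜│8
7│♟ ♝ · ♟ · ♟ · ♟│7
6│· ♟ · · · · · ♞│6
5│· ♙ ♟ · · · ♙ ·│5
4│· · · · ♟ · · ·│4
3│♘ · · · · · · ♖│3
2│♙ · ♙ ♙ ♙ ♙ ♙ ·│2
1│· ♖ ♗ ♕ ♔ ♗ ♘ ·│1
  ─────────────────
  a b c d e f g h


a8, h8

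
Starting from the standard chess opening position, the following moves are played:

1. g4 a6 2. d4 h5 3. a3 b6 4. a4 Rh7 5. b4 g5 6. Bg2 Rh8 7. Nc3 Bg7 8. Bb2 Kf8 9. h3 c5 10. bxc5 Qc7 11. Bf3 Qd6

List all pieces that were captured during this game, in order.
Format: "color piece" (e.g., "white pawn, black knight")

Tracking captures:
  bxc5: captured black pawn

black pawn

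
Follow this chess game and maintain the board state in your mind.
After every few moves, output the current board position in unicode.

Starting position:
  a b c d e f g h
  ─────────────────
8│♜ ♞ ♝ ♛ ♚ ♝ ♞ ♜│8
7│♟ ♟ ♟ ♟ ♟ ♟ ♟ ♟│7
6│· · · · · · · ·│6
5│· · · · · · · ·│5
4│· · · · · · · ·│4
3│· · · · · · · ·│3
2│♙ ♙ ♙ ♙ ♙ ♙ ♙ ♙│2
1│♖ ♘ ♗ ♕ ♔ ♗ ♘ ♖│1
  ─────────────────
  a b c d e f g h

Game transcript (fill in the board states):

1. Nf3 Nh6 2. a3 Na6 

  a b c d e f g h
  ─────────────────
8│♜ · ♝ ♛ ♚ ♝ · ♜│8
7│♟ ♟ ♟ ♟ ♟ ♟ ♟ ♟│7
6│♞ · · · · · · ♞│6
5│· · · · · · · ·│5
4│· · · · · · · ·│4
3│♙ · · · · ♘ · ·│3
2│· ♙ ♙ ♙ ♙ ♙ ♙ ♙│2
1│♖ ♘ ♗ ♕ ♔ ♗ · ♖│1
  ─────────────────
  a b c d e f g h

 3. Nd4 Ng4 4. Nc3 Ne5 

  a b c d e f g h
  ─────────────────
8│♜ · ♝ ♛ ♚ ♝ · ♜│8
7│♟ ♟ ♟ ♟ ♟ ♟ ♟ ♟│7
6│♞ · · · · · · ·│6
5│· · · · ♞ · · ·│5
4│· · · ♘ · · · ·│4
3│♙ · ♘ · · · · ·│3
2│· ♙ ♙ ♙ ♙ ♙ ♙ ♙│2
1│♖ · ♗ ♕ ♔ ♗ · ♖│1
  ─────────────────
  a b c d e f g h

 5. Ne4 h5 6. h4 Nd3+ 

  a b c d e f g h
  ─────────────────
8│♜ · ♝ ♛ ♚ ♝ · ♜│8
7│♟ ♟ ♟ ♟ ♟ ♟ ♟ ·│7
6│♞ · · · · · · ·│6
5│· · · · · · · ♟│5
4│· · · ♘ ♘ · · ♙│4
3│♙ · · ♞ · · · ·│3
2│· ♙ ♙ ♙ ♙ ♙ ♙ ·│2
1│♖ · ♗ ♕ ♔ ♗ · ♖│1
  ─────────────────
  a b c d e f g h

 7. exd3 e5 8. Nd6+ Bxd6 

  a b c d e f g h
  ─────────────────
8│♜ · ♝ ♛ ♚ · · ♜│8
7│♟ ♟ ♟ ♟ · ♟ ♟ ·│7
6│♞ · · ♝ · · · ·│6
5│· · · · ♟ · · ♟│5
4│· · · ♘ · · · ♙│4
3│♙ · · ♙ · · · ·│3
2│· ♙ ♙ ♙ · ♙ ♙ ·│2
1│♖ · ♗ ♕ ♔ ♗ · ♖│1
  ─────────────────
  a b c d e f g h

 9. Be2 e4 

  a b c d e f g h
  ─────────────────
8│♜ · ♝ ♛ ♚ · · ♜│8
7│♟ ♟ ♟ ♟ · ♟ ♟ ·│7
6│♞ · · ♝ · · · ·│6
5│· · · · · · · ♟│5
4│· · · ♘ ♟ · · ♙│4
3│♙ · · ♙ · · · ·│3
2│· ♙ ♙ ♙ ♗ ♙ ♙ ·│2
1│♖ · ♗ ♕ ♔ · · ♖│1
  ─────────────────
  a b c d e f g h


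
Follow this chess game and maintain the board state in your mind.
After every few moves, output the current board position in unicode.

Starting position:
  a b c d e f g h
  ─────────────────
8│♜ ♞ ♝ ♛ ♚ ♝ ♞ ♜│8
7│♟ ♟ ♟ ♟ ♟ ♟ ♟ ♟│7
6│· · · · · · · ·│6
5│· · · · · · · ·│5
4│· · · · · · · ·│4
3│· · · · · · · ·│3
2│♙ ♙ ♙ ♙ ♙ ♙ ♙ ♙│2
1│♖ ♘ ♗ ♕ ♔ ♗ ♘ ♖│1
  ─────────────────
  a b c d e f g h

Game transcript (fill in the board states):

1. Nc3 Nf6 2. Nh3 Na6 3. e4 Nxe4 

  a b c d e f g h
  ─────────────────
8│♜ · ♝ ♛ ♚ ♝ · ♜│8
7│♟ ♟ ♟ ♟ ♟ ♟ ♟ ♟│7
6│♞ · · · · · · ·│6
5│· · · · · · · ·│5
4│· · · · ♞ · · ·│4
3│· · ♘ · · · · ♘│3
2│♙ ♙ ♙ ♙ · ♙ ♙ ♙│2
1│♖ · ♗ ♕ ♔ ♗ · ♖│1
  ─────────────────
  a b c d e f g h

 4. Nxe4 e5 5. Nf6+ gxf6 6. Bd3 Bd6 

  a b c d e f g h
  ─────────────────
8│♜ · ♝ ♛ ♚ · · ♜│8
7│♟ ♟ ♟ ♟ · ♟ · ♟│7
6│♞ · · ♝ · ♟ · ·│6
5│· · · · ♟ · · ·│5
4│· · · · · · · ·│4
3│· · · ♗ · · · ♘│3
2│♙ ♙ ♙ ♙ · ♙ ♙ ♙│2
1│♖ · ♗ ♕ ♔ · · ♖│1
  ─────────────────
  a b c d e f g h

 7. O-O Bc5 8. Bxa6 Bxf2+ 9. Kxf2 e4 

  a b c d e f g h
  ─────────────────
8│♜ · ♝ ♛ ♚ · · ♜│8
7│♟ ♟ ♟ ♟ · ♟ · ♟│7
6│♗ · · · · ♟ · ·│6
5│· · · · · · · ·│5
4│· · · · ♟ · · ·│4
3│· · · · · · · ♘│3
2│♙ ♙ ♙ ♙ · ♔ ♙ ♙│2
1│♖ · ♗ ♕ · ♖ · ·│1
  ─────────────────
  a b c d e f g h

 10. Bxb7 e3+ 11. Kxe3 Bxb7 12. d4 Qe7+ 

  a b c d e f g h
  ─────────────────
8│♜ · · · ♚ · · ♜│8
7│♟ ♝ ♟ ♟ ♛ ♟ · ♟│7
6│· · · · · ♟ · ·│6
5│· · · · · · · ·│5
4│· · · ♙ · · · ·│4
3│· · · · ♔ · · ♘│3
2│♙ ♙ ♙ · · · ♙ ♙│2
1│♖ · ♗ ♕ · ♖ · ·│1
  ─────────────────
  a b c d e f g h

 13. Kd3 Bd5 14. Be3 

  a b c d e f g h
  ─────────────────
8│♜ · · · ♚ · · ♜│8
7│♟ · ♟ ♟ ♛ ♟ · ♟│7
6│· · · · · ♟ · ·│6
5│· · · ♝ · · · ·│5
4│· · · ♙ · · · ·│4
3│· · · ♔ ♗ · · ♘│3
2│♙ ♙ ♙ · · · ♙ ♙│2
1│♖ · · ♕ · ♖ · ·│1
  ─────────────────
  a b c d e f g h


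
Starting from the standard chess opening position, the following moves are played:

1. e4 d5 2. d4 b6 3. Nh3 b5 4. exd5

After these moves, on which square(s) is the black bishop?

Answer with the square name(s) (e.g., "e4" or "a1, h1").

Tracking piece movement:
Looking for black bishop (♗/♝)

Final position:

  a b c d e f g h
  ─────────────────
8│♜ ♞ ♝ ♛ ♚ ♝ ♞ ♜│8
7│♟ · ♟ · ♟ ♟ ♟ ♟│7
6│· · · · · · · ·│6
5│· ♟ · ♙ · · · ·│5
4│· · · ♙ · · · ·│4
3│· · · · · · · ♘│3
2│♙ ♙ ♙ · · ♙ ♙ ♙│2
1│♖ ♘ ♗ ♕ ♔ ♗ · ♖│1
  ─────────────────
  a b c d e f g h


c8, f8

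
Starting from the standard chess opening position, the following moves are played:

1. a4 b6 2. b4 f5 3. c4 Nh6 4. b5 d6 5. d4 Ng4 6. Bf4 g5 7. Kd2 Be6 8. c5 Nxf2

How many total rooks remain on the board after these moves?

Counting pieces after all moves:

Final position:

  a b c d e f g h
  ─────────────────
8│♜ ♞ · ♛ ♚ ♝ · ♜│8
7│♟ · ♟ · ♟ · · ♟│7
6│· ♟ · ♟ ♝ · · ·│6
5│· ♙ ♙ · · ♟ ♟ ·│5
4│♙ · · ♙ · ♗ · ·│4
3│· · · · · · · ·│3
2│· · · ♔ ♙ ♞ ♙ ♙│2
1│♖ ♘ · ♕ · ♗ ♘ ♖│1
  ─────────────────
  a b c d e f g h


4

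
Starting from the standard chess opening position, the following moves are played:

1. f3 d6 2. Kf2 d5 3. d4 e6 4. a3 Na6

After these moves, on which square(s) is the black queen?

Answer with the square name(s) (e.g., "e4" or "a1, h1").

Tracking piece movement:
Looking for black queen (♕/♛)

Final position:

  a b c d e f g h
  ─────────────────
8│♜ · ♝ ♛ ♚ ♝ ♞ ♜│8
7│♟ ♟ ♟ · · ♟ ♟ ♟│7
6│♞ · · · ♟ · · ·│6
5│· · · ♟ · · · ·│5
4│· · · ♙ · · · ·│4
3│♙ · · · · ♙ · ·│3
2│· ♙ ♙ · ♙ ♔ ♙ ♙│2
1│♖ ♘ ♗ ♕ · ♗ ♘ ♖│1
  ─────────────────
  a b c d e f g h


d8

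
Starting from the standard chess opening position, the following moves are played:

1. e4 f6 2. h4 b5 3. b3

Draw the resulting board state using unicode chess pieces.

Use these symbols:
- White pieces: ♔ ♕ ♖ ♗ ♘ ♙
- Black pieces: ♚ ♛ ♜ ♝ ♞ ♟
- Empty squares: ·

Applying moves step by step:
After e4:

♜ ♞ ♝ ♛ ♚ ♝ ♞ ♜
♟ ♟ ♟ ♟ ♟ ♟ ♟ ♟
· · · · · · · ·
· · · · · · · ·
· · · · ♙ · · ·
· · · · · · · ·
♙ ♙ ♙ ♙ · ♙ ♙ ♙
♖ ♘ ♗ ♕ ♔ ♗ ♘ ♖


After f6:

♜ ♞ ♝ ♛ ♚ ♝ ♞ ♜
♟ ♟ ♟ ♟ ♟ · ♟ ♟
· · · · · ♟ · ·
· · · · · · · ·
· · · · ♙ · · ·
· · · · · · · ·
♙ ♙ ♙ ♙ · ♙ ♙ ♙
♖ ♘ ♗ ♕ ♔ ♗ ♘ ♖


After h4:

♜ ♞ ♝ ♛ ♚ ♝ ♞ ♜
♟ ♟ ♟ ♟ ♟ · ♟ ♟
· · · · · ♟ · ·
· · · · · · · ·
· · · · ♙ · · ♙
· · · · · · · ·
♙ ♙ ♙ ♙ · ♙ ♙ ·
♖ ♘ ♗ ♕ ♔ ♗ ♘ ♖


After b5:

♜ ♞ ♝ ♛ ♚ ♝ ♞ ♜
♟ · ♟ ♟ ♟ · ♟ ♟
· · · · · ♟ · ·
· ♟ · · · · · ·
· · · · ♙ · · ♙
· · · · · · · ·
♙ ♙ ♙ ♙ · ♙ ♙ ·
♖ ♘ ♗ ♕ ♔ ♗ ♘ ♖


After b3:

♜ ♞ ♝ ♛ ♚ ♝ ♞ ♜
♟ · ♟ ♟ ♟ · ♟ ♟
· · · · · ♟ · ·
· ♟ · · · · · ·
· · · · ♙ · · ♙
· ♙ · · · · · ·
♙ · ♙ ♙ · ♙ ♙ ·
♖ ♘ ♗ ♕ ♔ ♗ ♘ ♖



  a b c d e f g h
  ─────────────────
8│♜ ♞ ♝ ♛ ♚ ♝ ♞ ♜│8
7│♟ · ♟ ♟ ♟ · ♟ ♟│7
6│· · · · · ♟ · ·│6
5│· ♟ · · · · · ·│5
4│· · · · ♙ · · ♙│4
3│· ♙ · · · · · ·│3
2│♙ · ♙ ♙ · ♙ ♙ ·│2
1│♖ ♘ ♗ ♕ ♔ ♗ ♘ ♖│1
  ─────────────────
  a b c d e f g h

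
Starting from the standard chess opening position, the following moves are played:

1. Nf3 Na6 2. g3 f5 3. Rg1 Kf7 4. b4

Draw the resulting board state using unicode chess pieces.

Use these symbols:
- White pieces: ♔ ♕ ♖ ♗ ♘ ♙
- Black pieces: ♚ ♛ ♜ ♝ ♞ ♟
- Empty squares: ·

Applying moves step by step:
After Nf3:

♜ ♞ ♝ ♛ ♚ ♝ ♞ ♜
♟ ♟ ♟ ♟ ♟ ♟ ♟ ♟
· · · · · · · ·
· · · · · · · ·
· · · · · · · ·
· · · · · ♘ · ·
♙ ♙ ♙ ♙ ♙ ♙ ♙ ♙
♖ ♘ ♗ ♕ ♔ ♗ · ♖


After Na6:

♜ · ♝ ♛ ♚ ♝ ♞ ♜
♟ ♟ ♟ ♟ ♟ ♟ ♟ ♟
♞ · · · · · · ·
· · · · · · · ·
· · · · · · · ·
· · · · · ♘ · ·
♙ ♙ ♙ ♙ ♙ ♙ ♙ ♙
♖ ♘ ♗ ♕ ♔ ♗ · ♖


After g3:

♜ · ♝ ♛ ♚ ♝ ♞ ♜
♟ ♟ ♟ ♟ ♟ ♟ ♟ ♟
♞ · · · · · · ·
· · · · · · · ·
· · · · · · · ·
· · · · · ♘ ♙ ·
♙ ♙ ♙ ♙ ♙ ♙ · ♙
♖ ♘ ♗ ♕ ♔ ♗ · ♖


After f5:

♜ · ♝ ♛ ♚ ♝ ♞ ♜
♟ ♟ ♟ ♟ ♟ · ♟ ♟
♞ · · · · · · ·
· · · · · ♟ · ·
· · · · · · · ·
· · · · · ♘ ♙ ·
♙ ♙ ♙ ♙ ♙ ♙ · ♙
♖ ♘ ♗ ♕ ♔ ♗ · ♖


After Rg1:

♜ · ♝ ♛ ♚ ♝ ♞ ♜
♟ ♟ ♟ ♟ ♟ · ♟ ♟
♞ · · · · · · ·
· · · · · ♟ · ·
· · · · · · · ·
· · · · · ♘ ♙ ·
♙ ♙ ♙ ♙ ♙ ♙ · ♙
♖ ♘ ♗ ♕ ♔ ♗ ♖ ·


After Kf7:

♜ · ♝ ♛ · ♝ ♞ ♜
♟ ♟ ♟ ♟ ♟ ♚ ♟ ♟
♞ · · · · · · ·
· · · · · ♟ · ·
· · · · · · · ·
· · · · · ♘ ♙ ·
♙ ♙ ♙ ♙ ♙ ♙ · ♙
♖ ♘ ♗ ♕ ♔ ♗ ♖ ·


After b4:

♜ · ♝ ♛ · ♝ ♞ ♜
♟ ♟ ♟ ♟ ♟ ♚ ♟ ♟
♞ · · · · · · ·
· · · · · ♟ · ·
· ♙ · · · · · ·
· · · · · ♘ ♙ ·
♙ · ♙ ♙ ♙ ♙ · ♙
♖ ♘ ♗ ♕ ♔ ♗ ♖ ·



  a b c d e f g h
  ─────────────────
8│♜ · ♝ ♛ · ♝ ♞ ♜│8
7│♟ ♟ ♟ ♟ ♟ ♚ ♟ ♟│7
6│♞ · · · · · · ·│6
5│· · · · · ♟ · ·│5
4│· ♙ · · · · · ·│4
3│· · · · · ♘ ♙ ·│3
2│♙ · ♙ ♙ ♙ ♙ · ♙│2
1│♖ ♘ ♗ ♕ ♔ ♗ ♖ ·│1
  ─────────────────
  a b c d e f g h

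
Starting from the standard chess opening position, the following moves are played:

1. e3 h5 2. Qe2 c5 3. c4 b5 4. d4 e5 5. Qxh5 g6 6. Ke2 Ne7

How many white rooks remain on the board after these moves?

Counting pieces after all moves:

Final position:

  a b c d e f g h
  ─────────────────
8│♜ ♞ ♝ ♛ ♚ ♝ · ♜│8
7│♟ · · ♟ ♞ ♟ · ·│7
6│· · · · · · ♟ ·│6
5│· ♟ ♟ · ♟ · · ♕│5
4│· · ♙ ♙ · · · ·│4
3│· · · · ♙ · · ·│3
2│♙ ♙ · · ♔ ♙ ♙ ♙│2
1│♖ ♘ ♗ · · ♗ ♘ ♖│1
  ─────────────────
  a b c d e f g h


2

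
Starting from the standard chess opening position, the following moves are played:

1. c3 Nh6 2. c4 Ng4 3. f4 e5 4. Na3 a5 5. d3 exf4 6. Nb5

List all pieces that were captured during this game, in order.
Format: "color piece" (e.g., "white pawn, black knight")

Tracking captures:
  exf4: captured white pawn

white pawn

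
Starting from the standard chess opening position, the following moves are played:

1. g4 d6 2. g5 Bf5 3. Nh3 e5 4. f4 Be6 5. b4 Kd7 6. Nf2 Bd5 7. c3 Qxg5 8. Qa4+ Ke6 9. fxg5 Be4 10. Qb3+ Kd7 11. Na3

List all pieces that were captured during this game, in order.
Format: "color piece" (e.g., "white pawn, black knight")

Tracking captures:
  Qxg5: captured white pawn
  fxg5: captured black queen

white pawn, black queen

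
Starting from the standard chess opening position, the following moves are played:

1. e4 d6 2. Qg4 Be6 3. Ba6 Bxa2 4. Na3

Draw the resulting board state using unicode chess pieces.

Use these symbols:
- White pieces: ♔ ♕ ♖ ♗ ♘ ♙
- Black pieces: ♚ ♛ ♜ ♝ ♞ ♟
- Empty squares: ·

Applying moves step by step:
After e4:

♜ ♞ ♝ ♛ ♚ ♝ ♞ ♜
♟ ♟ ♟ ♟ ♟ ♟ ♟ ♟
· · · · · · · ·
· · · · · · · ·
· · · · ♙ · · ·
· · · · · · · ·
♙ ♙ ♙ ♙ · ♙ ♙ ♙
♖ ♘ ♗ ♕ ♔ ♗ ♘ ♖


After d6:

♜ ♞ ♝ ♛ ♚ ♝ ♞ ♜
♟ ♟ ♟ · ♟ ♟ ♟ ♟
· · · ♟ · · · ·
· · · · · · · ·
· · · · ♙ · · ·
· · · · · · · ·
♙ ♙ ♙ ♙ · ♙ ♙ ♙
♖ ♘ ♗ ♕ ♔ ♗ ♘ ♖


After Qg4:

♜ ♞ ♝ ♛ ♚ ♝ ♞ ♜
♟ ♟ ♟ · ♟ ♟ ♟ ♟
· · · ♟ · · · ·
· · · · · · · ·
· · · · ♙ · ♕ ·
· · · · · · · ·
♙ ♙ ♙ ♙ · ♙ ♙ ♙
♖ ♘ ♗ · ♔ ♗ ♘ ♖


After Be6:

♜ ♞ · ♛ ♚ ♝ ♞ ♜
♟ ♟ ♟ · ♟ ♟ ♟ ♟
· · · ♟ ♝ · · ·
· · · · · · · ·
· · · · ♙ · ♕ ·
· · · · · · · ·
♙ ♙ ♙ ♙ · ♙ ♙ ♙
♖ ♘ ♗ · ♔ ♗ ♘ ♖


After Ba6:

♜ ♞ · ♛ ♚ ♝ ♞ ♜
♟ ♟ ♟ · ♟ ♟ ♟ ♟
♗ · · ♟ ♝ · · ·
· · · · · · · ·
· · · · ♙ · ♕ ·
· · · · · · · ·
♙ ♙ ♙ ♙ · ♙ ♙ ♙
♖ ♘ ♗ · ♔ · ♘ ♖


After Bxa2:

♜ ♞ · ♛ ♚ ♝ ♞ ♜
♟ ♟ ♟ · ♟ ♟ ♟ ♟
♗ · · ♟ · · · ·
· · · · · · · ·
· · · · ♙ · ♕ ·
· · · · · · · ·
♝ ♙ ♙ ♙ · ♙ ♙ ♙
♖ ♘ ♗ · ♔ · ♘ ♖


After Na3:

♜ ♞ · ♛ ♚ ♝ ♞ ♜
♟ ♟ ♟ · ♟ ♟ ♟ ♟
♗ · · ♟ · · · ·
· · · · · · · ·
· · · · ♙ · ♕ ·
♘ · · · · · · ·
♝ ♙ ♙ ♙ · ♙ ♙ ♙
♖ · ♗ · ♔ · ♘ ♖



  a b c d e f g h
  ─────────────────
8│♜ ♞ · ♛ ♚ ♝ ♞ ♜│8
7│♟ ♟ ♟ · ♟ ♟ ♟ ♟│7
6│♗ · · ♟ · · · ·│6
5│· · · · · · · ·│5
4│· · · · ♙ · ♕ ·│4
3│♘ · · · · · · ·│3
2│♝ ♙ ♙ ♙ · ♙ ♙ ♙│2
1│♖ · ♗ · ♔ · ♘ ♖│1
  ─────────────────
  a b c d e f g h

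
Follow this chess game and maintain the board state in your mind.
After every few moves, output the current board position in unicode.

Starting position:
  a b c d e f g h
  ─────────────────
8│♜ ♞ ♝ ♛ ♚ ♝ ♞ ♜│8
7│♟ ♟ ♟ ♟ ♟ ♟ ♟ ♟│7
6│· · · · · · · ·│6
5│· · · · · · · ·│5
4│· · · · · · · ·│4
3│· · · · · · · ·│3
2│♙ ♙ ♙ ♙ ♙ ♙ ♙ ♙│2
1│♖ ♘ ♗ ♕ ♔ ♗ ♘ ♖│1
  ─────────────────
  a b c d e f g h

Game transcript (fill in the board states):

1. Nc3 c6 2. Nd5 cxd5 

  a b c d e f g h
  ─────────────────
8│♜ ♞ ♝ ♛ ♚ ♝ ♞ ♜│8
7│♟ ♟ · ♟ ♟ ♟ ♟ ♟│7
6│· · · · · · · ·│6
5│· · · ♟ · · · ·│5
4│· · · · · · · ·│4
3│· · · · · · · ·│3
2│♙ ♙ ♙ ♙ ♙ ♙ ♙ ♙│2
1│♖ · ♗ ♕ ♔ ♗ ♘ ♖│1
  ─────────────────
  a b c d e f g h

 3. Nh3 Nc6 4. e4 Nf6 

  a b c d e f g h
  ─────────────────
8│♜ · ♝ ♛ ♚ ♝ · ♜│8
7│♟ ♟ · ♟ ♟ ♟ ♟ ♟│7
6│· · ♞ · · ♞ · ·│6
5│· · · ♟ · · · ·│5
4│· · · · ♙ · · ·│4
3│· · · · · · · ♘│3
2│♙ ♙ ♙ ♙ · ♙ ♙ ♙│2
1│♖ · ♗ ♕ ♔ ♗ · ♖│1
  ─────────────────
  a b c d e f g h

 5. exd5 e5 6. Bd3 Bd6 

  a b c d e f g h
  ─────────────────
8│♜ · ♝ ♛ ♚ · · ♜│8
7│♟ ♟ · ♟ · ♟ ♟ ♟│7
6│· · ♞ ♝ · ♞ · ·│6
5│· · · ♙ ♟ · · ·│5
4│· · · · · · · ·│4
3│· · · ♗ · · · ♘│3
2│♙ ♙ ♙ ♙ · ♙ ♙ ♙│2
1│♖ · ♗ ♕ ♔ · · ♖│1
  ─────────────────
  a b c d e f g h

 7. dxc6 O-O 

  a b c d e f g h
  ─────────────────
8│♜ · ♝ ♛ · ♜ ♚ ·│8
7│♟ ♟ · ♟ · ♟ ♟ ♟│7
6│· · ♙ ♝ · ♞ · ·│6
5│· · · · ♟ · · ·│5
4│· · · · · · · ·│4
3│· · · ♗ · · · ♘│3
2│♙ ♙ ♙ ♙ · ♙ ♙ ♙│2
1│♖ · ♗ ♕ ♔ · · ♖│1
  ─────────────────
  a b c d e f g h


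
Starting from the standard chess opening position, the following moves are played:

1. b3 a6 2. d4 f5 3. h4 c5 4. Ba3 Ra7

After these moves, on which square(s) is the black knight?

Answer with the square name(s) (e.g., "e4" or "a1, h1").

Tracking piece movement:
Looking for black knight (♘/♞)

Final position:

  a b c d e f g h
  ─────────────────
8│· ♞ ♝ ♛ ♚ ♝ ♞ ♜│8
7│♜ ♟ · ♟ ♟ · ♟ ♟│7
6│♟ · · · · · · ·│6
5│· · ♟ · · ♟ · ·│5
4│· · · ♙ · · · ♙│4
3│♗ ♙ · · · · · ·│3
2│♙ · ♙ · ♙ ♙ ♙ ·│2
1│♖ ♘ · ♕ ♔ ♗ ♘ ♖│1
  ─────────────────
  a b c d e f g h


b8, g8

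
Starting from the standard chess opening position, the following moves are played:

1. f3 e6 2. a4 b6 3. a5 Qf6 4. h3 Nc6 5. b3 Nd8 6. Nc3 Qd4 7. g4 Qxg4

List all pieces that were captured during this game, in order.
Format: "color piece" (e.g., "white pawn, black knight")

Tracking captures:
  Qxg4: captured white pawn

white pawn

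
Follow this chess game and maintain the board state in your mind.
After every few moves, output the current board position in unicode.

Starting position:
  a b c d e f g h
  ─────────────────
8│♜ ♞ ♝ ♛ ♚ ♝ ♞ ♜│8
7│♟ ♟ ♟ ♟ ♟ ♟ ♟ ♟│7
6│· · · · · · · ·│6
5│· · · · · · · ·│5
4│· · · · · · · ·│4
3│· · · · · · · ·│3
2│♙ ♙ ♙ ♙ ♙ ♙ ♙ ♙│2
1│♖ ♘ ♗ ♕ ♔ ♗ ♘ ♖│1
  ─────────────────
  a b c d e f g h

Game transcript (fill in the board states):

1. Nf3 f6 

  a b c d e f g h
  ─────────────────
8│♜ ♞ ♝ ♛ ♚ ♝ ♞ ♜│8
7│♟ ♟ ♟ ♟ ♟ · ♟ ♟│7
6│· · · · · ♟ · ·│6
5│· · · · · · · ·│5
4│· · · · · · · ·│4
3│· · · · · ♘ · ·│3
2│♙ ♙ ♙ ♙ ♙ ♙ ♙ ♙│2
1│♖ ♘ ♗ ♕ ♔ ♗ · ♖│1
  ─────────────────
  a b c d e f g h

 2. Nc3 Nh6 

  a b c d e f g h
  ─────────────────
8│♜ ♞ ♝ ♛ ♚ ♝ · ♜│8
7│♟ ♟ ♟ ♟ ♟ · ♟ ♟│7
6│· · · · · ♟ · ♞│6
5│· · · · · · · ·│5
4│· · · · · · · ·│4
3│· · ♘ · · ♘ · ·│3
2│♙ ♙ ♙ ♙ ♙ ♙ ♙ ♙│2
1│♖ · ♗ ♕ ♔ ♗ · ♖│1
  ─────────────────
  a b c d e f g h

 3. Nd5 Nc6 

  a b c d e f g h
  ─────────────────
8│♜ · ♝ ♛ ♚ ♝ · ♜│8
7│♟ ♟ ♟ ♟ ♟ · ♟ ♟│7
6│· · ♞ · · ♟ · ♞│6
5│· · · ♘ · · · ·│5
4│· · · · · · · ·│4
3│· · · · · ♘ · ·│3
2│♙ ♙ ♙ ♙ ♙ ♙ ♙ ♙│2
1│♖ · ♗ ♕ ♔ ♗ · ♖│1
  ─────────────────
  a b c d e f g h

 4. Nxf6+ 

  a b c d e f g h
  ─────────────────
8│♜ · ♝ ♛ ♚ ♝ · ♜│8
7│♟ ♟ ♟ ♟ ♟ · ♟ ♟│7
6│· · ♞ · · ♘ · ♞│6
5│· · · · · · · ·│5
4│· · · · · · · ·│4
3│· · · · · ♘ · ·│3
2│♙ ♙ ♙ ♙ ♙ ♙ ♙ ♙│2
1│♖ · ♗ ♕ ♔ ♗ · ♖│1
  ─────────────────
  a b c d e f g h


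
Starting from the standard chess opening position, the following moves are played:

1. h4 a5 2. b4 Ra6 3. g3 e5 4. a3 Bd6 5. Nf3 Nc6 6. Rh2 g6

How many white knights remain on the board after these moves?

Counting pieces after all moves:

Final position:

  a b c d e f g h
  ─────────────────
8│· · ♝ ♛ ♚ · ♞ ♜│8
7│· ♟ ♟ ♟ · ♟ · ♟│7
6│♜ · ♞ ♝ · · ♟ ·│6
5│♟ · · · ♟ · · ·│5
4│· ♙ · · · · · ♙│4
3│♙ · · · · ♘ ♙ ·│3
2│· · ♙ ♙ ♙ ♙ · ♖│2
1│♖ ♘ ♗ ♕ ♔ ♗ · ·│1
  ─────────────────
  a b c d e f g h


2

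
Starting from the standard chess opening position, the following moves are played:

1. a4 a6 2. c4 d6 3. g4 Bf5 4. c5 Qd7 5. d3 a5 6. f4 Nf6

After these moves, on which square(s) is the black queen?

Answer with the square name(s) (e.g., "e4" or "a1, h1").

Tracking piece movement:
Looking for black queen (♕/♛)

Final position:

  a b c d e f g h
  ─────────────────
8│♜ ♞ · · ♚ ♝ · ♜│8
7│· ♟ ♟ ♛ ♟ ♟ ♟ ♟│7
6│· · · ♟ · ♞ · ·│6
5│♟ · ♙ · · ♝ · ·│5
4│♙ · · · · ♙ ♙ ·│4
3│· · · ♙ · · · ·│3
2│· ♙ · · ♙ · · ♙│2
1│♖ ♘ ♗ ♕ ♔ ♗ ♘ ♖│1
  ─────────────────
  a b c d e f g h


d7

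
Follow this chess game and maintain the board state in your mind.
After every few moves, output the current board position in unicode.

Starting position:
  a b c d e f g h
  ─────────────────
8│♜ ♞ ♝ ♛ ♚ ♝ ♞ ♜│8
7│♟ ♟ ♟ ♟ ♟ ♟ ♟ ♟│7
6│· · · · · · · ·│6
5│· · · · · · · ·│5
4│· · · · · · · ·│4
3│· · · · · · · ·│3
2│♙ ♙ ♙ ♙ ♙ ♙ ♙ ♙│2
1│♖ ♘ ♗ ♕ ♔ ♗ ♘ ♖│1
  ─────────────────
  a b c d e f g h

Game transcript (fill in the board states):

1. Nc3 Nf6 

  a b c d e f g h
  ─────────────────
8│♜ ♞ ♝ ♛ ♚ ♝ · ♜│8
7│♟ ♟ ♟ ♟ ♟ ♟ ♟ ♟│7
6│· · · · · ♞ · ·│6
5│· · · · · · · ·│5
4│· · · · · · · ·│4
3│· · ♘ · · · · ·│3
2│♙ ♙ ♙ ♙ ♙ ♙ ♙ ♙│2
1│♖ · ♗ ♕ ♔ ♗ ♘ ♖│1
  ─────────────────
  a b c d e f g h

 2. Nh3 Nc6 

  a b c d e f g h
  ─────────────────
8│♜ · ♝ ♛ ♚ ♝ · ♜│8
7│♟ ♟ ♟ ♟ ♟ ♟ ♟ ♟│7
6│· · ♞ · · ♞ · ·│6
5│· · · · · · · ·│5
4│· · · · · · · ·│4
3│· · ♘ · · · · ♘│3
2│♙ ♙ ♙ ♙ ♙ ♙ ♙ ♙│2
1│♖ · ♗ ♕ ♔ ♗ · ♖│1
  ─────────────────
  a b c d e f g h

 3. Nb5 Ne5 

  a b c d e f g h
  ─────────────────
8│♜ · ♝ ♛ ♚ ♝ · ♜│8
7│♟ ♟ ♟ ♟ ♟ ♟ ♟ ♟│7
6│· · · · · ♞ · ·│6
5│· ♘ · · ♞ · · ·│5
4│· · · · · · · ·│4
3│· · · · · · · ♘│3
2│♙ ♙ ♙ ♙ ♙ ♙ ♙ ♙│2
1│♖ · ♗ ♕ ♔ ♗ · ♖│1
  ─────────────────
  a b c d e f g h



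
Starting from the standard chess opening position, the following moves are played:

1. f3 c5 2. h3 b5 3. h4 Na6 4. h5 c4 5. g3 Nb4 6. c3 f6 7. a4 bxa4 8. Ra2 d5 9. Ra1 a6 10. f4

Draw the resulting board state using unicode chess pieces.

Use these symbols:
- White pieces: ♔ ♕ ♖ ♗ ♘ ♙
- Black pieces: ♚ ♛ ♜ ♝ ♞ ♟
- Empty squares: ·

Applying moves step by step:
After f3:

♜ ♞ ♝ ♛ ♚ ♝ ♞ ♜
♟ ♟ ♟ ♟ ♟ ♟ ♟ ♟
· · · · · · · ·
· · · · · · · ·
· · · · · · · ·
· · · · · ♙ · ·
♙ ♙ ♙ ♙ ♙ · ♙ ♙
♖ ♘ ♗ ♕ ♔ ♗ ♘ ♖


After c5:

♜ ♞ ♝ ♛ ♚ ♝ ♞ ♜
♟ ♟ · ♟ ♟ ♟ ♟ ♟
· · · · · · · ·
· · ♟ · · · · ·
· · · · · · · ·
· · · · · ♙ · ·
♙ ♙ ♙ ♙ ♙ · ♙ ♙
♖ ♘ ♗ ♕ ♔ ♗ ♘ ♖


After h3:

♜ ♞ ♝ ♛ ♚ ♝ ♞ ♜
♟ ♟ · ♟ ♟ ♟ ♟ ♟
· · · · · · · ·
· · ♟ · · · · ·
· · · · · · · ·
· · · · · ♙ · ♙
♙ ♙ ♙ ♙ ♙ · ♙ ·
♖ ♘ ♗ ♕ ♔ ♗ ♘ ♖


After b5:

♜ ♞ ♝ ♛ ♚ ♝ ♞ ♜
♟ · · ♟ ♟ ♟ ♟ ♟
· · · · · · · ·
· ♟ ♟ · · · · ·
· · · · · · · ·
· · · · · ♙ · ♙
♙ ♙ ♙ ♙ ♙ · ♙ ·
♖ ♘ ♗ ♕ ♔ ♗ ♘ ♖


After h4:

♜ ♞ ♝ ♛ ♚ ♝ ♞ ♜
♟ · · ♟ ♟ ♟ ♟ ♟
· · · · · · · ·
· ♟ ♟ · · · · ·
· · · · · · · ♙
· · · · · ♙ · ·
♙ ♙ ♙ ♙ ♙ · ♙ ·
♖ ♘ ♗ ♕ ♔ ♗ ♘ ♖


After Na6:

♜ · ♝ ♛ ♚ ♝ ♞ ♜
♟ · · ♟ ♟ ♟ ♟ ♟
♞ · · · · · · ·
· ♟ ♟ · · · · ·
· · · · · · · ♙
· · · · · ♙ · ·
♙ ♙ ♙ ♙ ♙ · ♙ ·
♖ ♘ ♗ ♕ ♔ ♗ ♘ ♖


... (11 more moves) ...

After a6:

♜ · ♝ ♛ ♚ ♝ ♞ ♜
· · · · ♟ · ♟ ♟
♟ · · · · ♟ · ·
· · · ♟ · · · ♙
♟ ♞ ♟ · · · · ·
· · ♙ · · ♙ ♙ ·
· ♙ · ♙ ♙ · · ·
♖ ♘ ♗ ♕ ♔ ♗ ♘ ♖


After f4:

♜ · ♝ ♛ ♚ ♝ ♞ ♜
· · · · ♟ · ♟ ♟
♟ · · · · ♟ · ·
· · · ♟ · · · ♙
♟ ♞ ♟ · · ♙ · ·
· · ♙ · · · ♙ ·
· ♙ · ♙ ♙ · · ·
♖ ♘ ♗ ♕ ♔ ♗ ♘ ♖



  a b c d e f g h
  ─────────────────
8│♜ · ♝ ♛ ♚ ♝ ♞ ♜│8
7│· · · · ♟ · ♟ ♟│7
6│♟ · · · · ♟ · ·│6
5│· · · ♟ · · · ♙│5
4│♟ ♞ ♟ · · ♙ · ·│4
3│· · ♙ · · · ♙ ·│3
2│· ♙ · ♙ ♙ · · ·│2
1│♖ ♘ ♗ ♕ ♔ ♗ ♘ ♖│1
  ─────────────────
  a b c d e f g h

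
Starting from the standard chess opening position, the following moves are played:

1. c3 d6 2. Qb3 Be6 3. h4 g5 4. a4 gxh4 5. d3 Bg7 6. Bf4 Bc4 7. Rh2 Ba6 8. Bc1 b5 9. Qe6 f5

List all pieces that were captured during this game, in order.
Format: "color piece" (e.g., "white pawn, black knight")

Tracking captures:
  gxh4: captured white pawn

white pawn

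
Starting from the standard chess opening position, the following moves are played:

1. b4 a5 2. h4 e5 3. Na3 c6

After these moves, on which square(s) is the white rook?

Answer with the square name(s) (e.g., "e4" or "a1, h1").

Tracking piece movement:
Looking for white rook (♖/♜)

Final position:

  a b c d e f g h
  ─────────────────
8│♜ ♞ ♝ ♛ ♚ ♝ ♞ ♜│8
7│· ♟ · ♟ · ♟ ♟ ♟│7
6│· · ♟ · · · · ·│6
5│♟ · · · ♟ · · ·│5
4│· ♙ · · · · · ♙│4
3│♘ · · · · · · ·│3
2│♙ · ♙ ♙ ♙ ♙ ♙ ·│2
1│♖ · ♗ ♕ ♔ ♗ ♘ ♖│1
  ─────────────────
  a b c d e f g h


a1, h1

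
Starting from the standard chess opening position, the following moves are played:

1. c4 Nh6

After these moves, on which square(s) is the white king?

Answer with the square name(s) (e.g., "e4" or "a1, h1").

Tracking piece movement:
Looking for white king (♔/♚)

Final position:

  a b c d e f g h
  ─────────────────
8│♜ ♞ ♝ ♛ ♚ ♝ · ♜│8
7│♟ ♟ ♟ ♟ ♟ ♟ ♟ ♟│7
6│· · · · · · · ♞│6
5│· · · · · · · ·│5
4│· · ♙ · · · · ·│4
3│· · · · · · · ·│3
2│♙ ♙ · ♙ ♙ ♙ ♙ ♙│2
1│♖ ♘ ♗ ♕ ♔ ♗ ♘ ♖│1
  ─────────────────
  a b c d e f g h


e1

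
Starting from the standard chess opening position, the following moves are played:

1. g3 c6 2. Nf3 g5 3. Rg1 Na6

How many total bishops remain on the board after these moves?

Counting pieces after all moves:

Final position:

  a b c d e f g h
  ─────────────────
8│♜ · ♝ ♛ ♚ ♝ ♞ ♜│8
7│♟ ♟ · ♟ ♟ ♟ · ♟│7
6│♞ · ♟ · · · · ·│6
5│· · · · · · ♟ ·│5
4│· · · · · · · ·│4
3│· · · · · ♘ ♙ ·│3
2│♙ ♙ ♙ ♙ ♙ ♙ · ♙│2
1│♖ ♘ ♗ ♕ ♔ ♗ ♖ ·│1
  ─────────────────
  a b c d e f g h


4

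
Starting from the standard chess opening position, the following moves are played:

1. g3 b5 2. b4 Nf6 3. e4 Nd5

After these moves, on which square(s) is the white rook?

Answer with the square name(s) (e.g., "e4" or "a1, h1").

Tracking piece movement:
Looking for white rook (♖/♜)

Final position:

  a b c d e f g h
  ─────────────────
8│♜ ♞ ♝ ♛ ♚ ♝ · ♜│8
7│♟ · ♟ ♟ ♟ ♟ ♟ ♟│7
6│· · · · · · · ·│6
5│· ♟ · ♞ · · · ·│5
4│· ♙ · · ♙ · · ·│4
3│· · · · · · ♙ ·│3
2│♙ · ♙ ♙ · ♙ · ♙│2
1│♖ ♘ ♗ ♕ ♔ ♗ ♘ ♖│1
  ─────────────────
  a b c d e f g h


a1, h1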